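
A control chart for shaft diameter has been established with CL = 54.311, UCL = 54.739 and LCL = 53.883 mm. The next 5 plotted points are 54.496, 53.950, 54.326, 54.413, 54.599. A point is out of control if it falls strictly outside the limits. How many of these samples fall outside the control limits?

0

All 5 points lie within [53.883, 54.739].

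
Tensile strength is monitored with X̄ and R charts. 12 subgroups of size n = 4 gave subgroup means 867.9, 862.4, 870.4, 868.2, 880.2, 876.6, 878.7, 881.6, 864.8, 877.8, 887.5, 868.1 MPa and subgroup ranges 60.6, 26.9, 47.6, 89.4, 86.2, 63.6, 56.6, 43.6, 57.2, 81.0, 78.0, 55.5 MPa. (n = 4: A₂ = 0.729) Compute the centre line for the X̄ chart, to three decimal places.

X̄̄ = (867.9 + 862.4 + 870.4 + 868.2 + 880.2 + 876.6 + 878.7 + 881.6 + 864.8 + 877.8 + 887.5 + 868.1) / 12 = 10484.2000 / 12 = 873.6833
CL = X̄̄ = 873.6833

873.683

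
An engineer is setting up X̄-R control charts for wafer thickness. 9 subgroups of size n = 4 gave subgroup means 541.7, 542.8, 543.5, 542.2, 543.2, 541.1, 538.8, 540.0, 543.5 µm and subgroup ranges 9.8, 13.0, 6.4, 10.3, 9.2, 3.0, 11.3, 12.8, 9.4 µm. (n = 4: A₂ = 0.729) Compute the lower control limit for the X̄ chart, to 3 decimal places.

X̄̄ = (541.7 + 542.8 + 543.5 + 542.2 + 543.2 + 541.1 + 538.8 + 540.0 + 543.5) / 9 = 4876.8000 / 9 = 541.8667
R̄ = (9.8 + 13.0 + 6.4 + 10.3 + 9.2 + 3.0 + 11.3 + 12.8 + 9.4) / 9 = 85.2000 / 9 = 9.4667
LCL = X̄̄ − A₂·R̄ = 541.8667 − 0.729 × 9.4667 = 534.9655

534.965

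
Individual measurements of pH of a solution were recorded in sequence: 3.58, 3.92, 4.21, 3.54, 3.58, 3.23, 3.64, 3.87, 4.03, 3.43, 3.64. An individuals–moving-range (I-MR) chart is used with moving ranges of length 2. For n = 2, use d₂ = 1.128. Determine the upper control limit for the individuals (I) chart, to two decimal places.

X̄ = (3.58 + 3.92 + 4.21 + 3.54 + 3.58 + 3.23 + 3.64 + 3.87 + 4.03 + 3.43 + 3.64) / 11 = 3.6973
Moving ranges: 0.34, 0.29, 0.67, 0.04, 0.35, 0.41, 0.23, 0.16, 0.60, 0.21; M̄R̄ = 3.3000 / 10 = 0.3300
UCL = X̄ + 3·M̄R̄/d₂ = 3.6973 + 3 × 0.3300 / 1.128 = 4.5749

4.57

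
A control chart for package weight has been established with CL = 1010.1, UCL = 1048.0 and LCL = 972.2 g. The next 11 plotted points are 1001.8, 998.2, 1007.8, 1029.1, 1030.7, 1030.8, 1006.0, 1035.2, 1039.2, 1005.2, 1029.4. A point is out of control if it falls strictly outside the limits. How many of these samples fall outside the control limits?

All 11 points lie within [972.2, 1048.0].

0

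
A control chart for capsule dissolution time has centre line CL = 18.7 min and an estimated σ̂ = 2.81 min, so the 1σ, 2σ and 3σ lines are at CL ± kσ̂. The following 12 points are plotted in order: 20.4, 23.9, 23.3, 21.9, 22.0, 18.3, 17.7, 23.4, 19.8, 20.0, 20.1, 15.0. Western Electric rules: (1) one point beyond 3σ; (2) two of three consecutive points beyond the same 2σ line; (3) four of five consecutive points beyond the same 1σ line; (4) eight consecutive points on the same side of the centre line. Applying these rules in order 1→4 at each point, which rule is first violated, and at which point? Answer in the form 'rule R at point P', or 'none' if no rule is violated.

Zone of each point (C = within 1σ̂, B = 1σ̂–2σ̂, A = 2σ̂–3σ̂, * = beyond 3σ̂; sign = side of CL): 1:+C, 2:+B, 3:+B, 4:+B, 5:+B, 6:-C, 7:-C, 8:+B, 9:+C, 10:+C, 11:+C, 12:-B
Rule 3 (four of five consecutive points beyond the same 1σ limit) is satisfied at point 5.

rule 3 at point 5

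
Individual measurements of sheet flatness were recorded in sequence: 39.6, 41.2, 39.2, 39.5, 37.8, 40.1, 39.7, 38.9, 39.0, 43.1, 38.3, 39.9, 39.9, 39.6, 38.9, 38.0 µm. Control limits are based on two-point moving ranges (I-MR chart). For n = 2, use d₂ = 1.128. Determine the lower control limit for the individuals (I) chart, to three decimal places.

X̄ = (39.6 + 41.2 + 39.2 + 39.5 + 37.8 + 40.1 + 39.7 + 38.9 + 39.0 + 43.1 + 38.3 + 39.9 + 39.9 + 39.6 + 38.9 + 38.0) / 16 = 39.5438
Moving ranges: 1.6, 2.0, 0.3, 1.7, 2.3, 0.4, 0.8, 0.1, 4.1, 4.8, 1.6, 0.0, 0.3, 0.7, 0.9; M̄R̄ = 21.6000 / 15 = 1.4400
LCL = X̄ − 3·M̄R̄/d₂ = 39.5438 − 3 × 1.4400 / 1.128 = 35.7140

35.714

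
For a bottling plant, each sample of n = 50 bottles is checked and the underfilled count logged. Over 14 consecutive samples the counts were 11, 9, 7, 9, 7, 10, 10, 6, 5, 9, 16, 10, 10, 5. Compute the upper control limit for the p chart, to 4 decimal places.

0.3391

p̄ = Σdᵢ / (k·n) = 124 / (14 × 50) = 0.17714
UCL = p̄ + 3·√(p̄(1−p̄)/n) = 0.17714 + 3 × √(0.17714×0.82286/50) = 0.17714 + 3 × 0.05399 = 0.33912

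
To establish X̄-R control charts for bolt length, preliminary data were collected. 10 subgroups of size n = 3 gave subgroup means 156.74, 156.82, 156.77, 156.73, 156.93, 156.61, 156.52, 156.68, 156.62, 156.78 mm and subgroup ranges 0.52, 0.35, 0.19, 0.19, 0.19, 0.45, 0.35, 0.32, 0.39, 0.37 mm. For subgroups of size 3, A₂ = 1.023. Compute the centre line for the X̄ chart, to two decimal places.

X̄̄ = (156.74 + 156.82 + 156.77 + 156.73 + 156.93 + 156.61 + 156.52 + 156.68 + 156.62 + 156.78) / 10 = 1567.2000 / 10 = 156.7200
CL = X̄̄ = 156.7200

156.72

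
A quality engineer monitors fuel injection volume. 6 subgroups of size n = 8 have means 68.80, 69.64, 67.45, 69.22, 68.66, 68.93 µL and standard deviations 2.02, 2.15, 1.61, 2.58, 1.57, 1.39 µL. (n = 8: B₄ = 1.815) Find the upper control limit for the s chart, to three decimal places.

3.424

s̄ = (2.02 + 2.15 + 1.61 + 2.58 + 1.57 + 1.39) / 6 = 1.8867
UCL_s = B₄·s̄ = 1.815 × 1.8867 = 3.4243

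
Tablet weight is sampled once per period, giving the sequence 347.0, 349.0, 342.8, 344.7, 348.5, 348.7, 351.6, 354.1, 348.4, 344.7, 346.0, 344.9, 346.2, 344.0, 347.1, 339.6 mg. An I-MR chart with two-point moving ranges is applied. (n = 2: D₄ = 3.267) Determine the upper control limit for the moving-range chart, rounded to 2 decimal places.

9.89

Moving ranges: 2.0, 6.2, 1.9, 3.8, 0.2, 2.9, 2.5, 5.7, 3.7, 1.3, 1.1, 1.3, 2.2, 3.1, 7.5; M̄R̄ = 45.4000 / 15 = 3.0267
UCL_MR = D₄·M̄R̄ = 3.267 × 3.0267 = 9.8881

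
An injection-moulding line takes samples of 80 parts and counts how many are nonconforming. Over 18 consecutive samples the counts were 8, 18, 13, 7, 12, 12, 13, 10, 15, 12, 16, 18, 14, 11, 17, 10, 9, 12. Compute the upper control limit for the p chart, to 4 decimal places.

p̄ = Σdᵢ / (k·n) = 227 / (18 × 80) = 0.15764
UCL = p̄ + 3·√(p̄(1−p̄)/n) = 0.15764 + 3 × √(0.15764×0.84236/80) = 0.15764 + 3 × 0.04074 = 0.27986

0.2799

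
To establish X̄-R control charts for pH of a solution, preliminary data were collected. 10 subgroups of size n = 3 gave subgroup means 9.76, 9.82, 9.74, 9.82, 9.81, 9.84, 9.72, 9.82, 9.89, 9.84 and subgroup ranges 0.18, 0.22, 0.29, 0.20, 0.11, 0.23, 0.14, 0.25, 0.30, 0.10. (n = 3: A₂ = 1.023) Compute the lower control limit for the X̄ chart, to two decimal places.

9.60

X̄̄ = (9.76 + 9.82 + 9.74 + 9.82 + 9.81 + 9.84 + 9.72 + 9.82 + 9.89 + 9.84) / 10 = 98.0600 / 10 = 9.8060
R̄ = (0.18 + 0.22 + 0.29 + 0.20 + 0.11 + 0.23 + 0.14 + 0.25 + 0.30 + 0.10) / 10 = 2.0200 / 10 = 0.2020
LCL = X̄̄ − A₂·R̄ = 9.8060 − 1.023 × 0.2020 = 9.5994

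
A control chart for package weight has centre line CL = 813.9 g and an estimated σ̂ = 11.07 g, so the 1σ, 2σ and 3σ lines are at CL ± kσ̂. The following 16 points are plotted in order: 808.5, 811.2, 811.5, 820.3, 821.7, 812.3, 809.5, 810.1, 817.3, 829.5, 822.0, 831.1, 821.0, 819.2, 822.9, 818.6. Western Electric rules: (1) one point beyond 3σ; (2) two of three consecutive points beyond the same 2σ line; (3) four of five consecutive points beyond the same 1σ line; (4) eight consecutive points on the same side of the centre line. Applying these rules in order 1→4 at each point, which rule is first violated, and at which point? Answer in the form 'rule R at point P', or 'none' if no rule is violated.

rule 4 at point 16

Zone of each point (C = within 1σ̂, B = 1σ̂–2σ̂, A = 2σ̂–3σ̂, * = beyond 3σ̂; sign = side of CL): 1:-C, 2:-C, 3:-C, 4:+C, 5:+C, 6:-C, 7:-C, 8:-C, 9:+C, 10:+B, 11:+C, 12:+B, 13:+C, 14:+C, 15:+C, 16:+C
Rule 4 (eight consecutive points on the same side of the centre line) is satisfied at point 16.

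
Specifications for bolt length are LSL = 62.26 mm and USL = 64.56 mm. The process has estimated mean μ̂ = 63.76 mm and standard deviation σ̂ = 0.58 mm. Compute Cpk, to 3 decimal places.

Cpu = (USL − μ̂) / (3σ̂) = (64.56 − 63.76) / (3 × 0.58) = 0.4598; Cpl = (μ̂ − LSL) / (3σ̂) = (63.76 − 62.26) / (3 × 0.58) = 0.8621; Cpk = min(Cpu, Cpl) = 0.4598

0.460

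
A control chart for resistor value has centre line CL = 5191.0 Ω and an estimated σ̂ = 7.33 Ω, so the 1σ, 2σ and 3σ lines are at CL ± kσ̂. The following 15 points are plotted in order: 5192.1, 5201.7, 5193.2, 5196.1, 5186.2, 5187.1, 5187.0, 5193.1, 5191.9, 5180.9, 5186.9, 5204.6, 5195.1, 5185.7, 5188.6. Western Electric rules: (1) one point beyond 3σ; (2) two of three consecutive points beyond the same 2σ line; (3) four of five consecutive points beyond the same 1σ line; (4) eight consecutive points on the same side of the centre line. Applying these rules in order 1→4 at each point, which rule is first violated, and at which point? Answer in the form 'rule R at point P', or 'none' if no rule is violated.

none

Zone of each point (C = within 1σ̂, B = 1σ̂–2σ̂, A = 2σ̂–3σ̂, * = beyond 3σ̂; sign = side of CL): 1:+C, 2:+B, 3:+C, 4:+C, 5:-C, 6:-C, 7:-C, 8:+C, 9:+C, 10:-B, 11:-C, 12:+B, 13:+C, 14:-C, 15:-C
No rule fires across all 15 points.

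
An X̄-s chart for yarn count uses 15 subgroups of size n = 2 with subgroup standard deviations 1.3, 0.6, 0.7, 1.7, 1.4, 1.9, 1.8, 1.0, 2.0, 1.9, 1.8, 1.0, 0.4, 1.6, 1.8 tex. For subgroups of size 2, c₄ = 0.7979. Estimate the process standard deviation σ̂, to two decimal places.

1.75

s̄ = (1.3 + 0.6 + 0.7 + 1.7 + 1.4 + 1.9 + 1.8 + 1.0 + 2.0 + 1.9 + 1.8 + 1.0 + 0.4 + 1.6 + 1.8) / 15 = 1.3933
σ̂ = s̄ / c₄ = 1.3933 / 0.7979 = 1.7463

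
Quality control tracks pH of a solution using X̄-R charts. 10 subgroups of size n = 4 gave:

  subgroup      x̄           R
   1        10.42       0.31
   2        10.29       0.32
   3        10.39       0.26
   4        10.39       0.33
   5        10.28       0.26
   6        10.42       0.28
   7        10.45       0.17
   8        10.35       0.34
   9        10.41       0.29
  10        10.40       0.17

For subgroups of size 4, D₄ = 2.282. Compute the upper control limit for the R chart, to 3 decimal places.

R̄ = (0.31 + 0.32 + 0.26 + 0.33 + 0.26 + 0.28 + 0.17 + 0.34 + 0.29 + 0.17) / 10 = 2.7300 / 10 = 0.2730
UCL_R = D₄·R̄ = 2.282 × 0.2730 = 0.6230

0.623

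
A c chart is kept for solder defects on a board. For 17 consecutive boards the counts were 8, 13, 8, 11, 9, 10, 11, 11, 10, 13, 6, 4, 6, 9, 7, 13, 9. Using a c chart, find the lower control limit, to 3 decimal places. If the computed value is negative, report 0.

0.148

c̄ = (8 + 13 + 8 + 11 + 9 + 10 + 11 + 11 + 10 + 13 + 6 + 4 + 6 + 9 + 7 + 13 + 9) / 17 = 158 / 17 = 9.2941
LCL = c̄ − 3√c̄ = 9.2941 − 3 × 3.0486 = 0.1482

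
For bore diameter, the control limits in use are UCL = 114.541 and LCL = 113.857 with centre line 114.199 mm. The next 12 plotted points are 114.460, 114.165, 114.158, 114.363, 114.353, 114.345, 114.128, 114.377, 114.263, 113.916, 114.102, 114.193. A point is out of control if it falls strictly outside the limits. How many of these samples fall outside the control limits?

All 12 points lie within [113.857, 114.541].

0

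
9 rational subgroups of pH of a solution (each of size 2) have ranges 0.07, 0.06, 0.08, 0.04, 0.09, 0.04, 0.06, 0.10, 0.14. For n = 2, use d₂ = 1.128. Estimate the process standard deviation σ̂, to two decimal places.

0.07

R̄ = (0.07 + 0.06 + 0.08 + 0.04 + 0.09 + 0.04 + 0.06 + 0.10 + 0.14) / 9 = 0.0756
σ̂ = R̄ / d₂ = 0.0756 / 1.128 = 0.0670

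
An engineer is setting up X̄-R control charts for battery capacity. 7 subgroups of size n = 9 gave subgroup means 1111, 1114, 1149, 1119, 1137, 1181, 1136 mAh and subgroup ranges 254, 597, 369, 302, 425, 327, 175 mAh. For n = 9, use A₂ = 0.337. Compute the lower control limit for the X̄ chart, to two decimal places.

X̄̄ = (1111 + 1114 + 1149 + 1119 + 1137 + 1181 + 1136) / 7 = 7947.0000 / 7 = 1135.2857
R̄ = (254 + 597 + 369 + 302 + 425 + 327 + 175) / 7 = 2449.0000 / 7 = 349.8571
LCL = X̄̄ − A₂·R̄ = 1135.2857 − 0.337 × 349.8571 = 1017.3839

1017.38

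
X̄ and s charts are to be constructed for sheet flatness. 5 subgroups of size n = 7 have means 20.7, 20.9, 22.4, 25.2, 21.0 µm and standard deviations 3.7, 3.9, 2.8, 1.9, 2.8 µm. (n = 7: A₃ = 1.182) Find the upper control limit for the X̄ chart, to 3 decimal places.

25.610

X̄̄ = (20.7 + 20.9 + 22.4 + 25.2 + 21.0) / 5 = 22.0400
s̄ = (3.7 + 3.9 + 2.8 + 1.9 + 2.8) / 5 = 3.0200
UCL = X̄̄ + A₃·s̄ = 22.0400 + 1.182 × 3.0200 = 25.6096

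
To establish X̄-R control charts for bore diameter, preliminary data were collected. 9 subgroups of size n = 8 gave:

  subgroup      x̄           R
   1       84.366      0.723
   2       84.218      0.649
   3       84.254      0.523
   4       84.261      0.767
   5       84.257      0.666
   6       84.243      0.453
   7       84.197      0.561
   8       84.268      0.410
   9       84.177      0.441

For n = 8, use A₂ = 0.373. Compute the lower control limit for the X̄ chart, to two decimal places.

X̄̄ = (84.366 + 84.218 + 84.254 + 84.261 + 84.257 + 84.243 + 84.197 + 84.268 + 84.177) / 9 = 758.2410 / 9 = 84.2490
R̄ = (0.723 + 0.649 + 0.523 + 0.767 + 0.666 + 0.453 + 0.561 + 0.410 + 0.441) / 9 = 5.1930 / 9 = 0.5770
LCL = X̄̄ − A₂·R̄ = 84.2490 − 0.373 × 0.5770 = 84.0338

84.03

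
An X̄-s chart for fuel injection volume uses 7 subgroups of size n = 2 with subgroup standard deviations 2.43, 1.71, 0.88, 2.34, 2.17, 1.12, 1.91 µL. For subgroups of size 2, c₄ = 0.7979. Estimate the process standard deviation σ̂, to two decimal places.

2.25

s̄ = (2.43 + 1.71 + 0.88 + 2.34 + 2.17 + 1.12 + 1.91) / 7 = 1.7943
σ̂ = s̄ / c₄ = 1.7943 / 0.7979 = 2.2488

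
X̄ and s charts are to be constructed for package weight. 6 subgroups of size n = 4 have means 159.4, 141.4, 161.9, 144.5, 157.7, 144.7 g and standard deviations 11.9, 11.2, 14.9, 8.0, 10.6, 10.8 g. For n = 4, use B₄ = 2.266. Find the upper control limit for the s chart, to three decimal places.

25.455

s̄ = (11.9 + 11.2 + 14.9 + 8.0 + 10.6 + 10.8) / 6 = 11.2333
UCL_s = B₄·s̄ = 2.266 × 11.2333 = 25.4547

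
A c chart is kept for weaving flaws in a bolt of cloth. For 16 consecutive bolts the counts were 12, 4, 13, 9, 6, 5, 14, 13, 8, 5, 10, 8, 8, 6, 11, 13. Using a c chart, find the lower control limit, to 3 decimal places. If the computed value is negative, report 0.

c̄ = (12 + 4 + 13 + 9 + 6 + 5 + 14 + 13 + 8 + 5 + 10 + 8 + 8 + 6 + 11 + 13) / 16 = 145 / 16 = 9.0625
LCL = c̄ − 3√c̄ = 9.0625 − 3 × 3.0104 = 0.0313

0.031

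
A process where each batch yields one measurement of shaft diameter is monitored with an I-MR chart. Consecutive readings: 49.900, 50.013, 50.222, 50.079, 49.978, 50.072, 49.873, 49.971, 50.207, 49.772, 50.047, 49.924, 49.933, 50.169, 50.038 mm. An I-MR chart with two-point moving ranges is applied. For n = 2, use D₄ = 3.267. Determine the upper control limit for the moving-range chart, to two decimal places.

Moving ranges: 0.113, 0.209, 0.143, 0.101, 0.094, 0.199, 0.098, 0.236, 0.435, 0.275, 0.123, 0.009, 0.236, 0.131; M̄R̄ = 2.4020 / 14 = 0.1716
UCL_MR = D₄·M̄R̄ = 3.267 × 0.1716 = 0.5605

0.56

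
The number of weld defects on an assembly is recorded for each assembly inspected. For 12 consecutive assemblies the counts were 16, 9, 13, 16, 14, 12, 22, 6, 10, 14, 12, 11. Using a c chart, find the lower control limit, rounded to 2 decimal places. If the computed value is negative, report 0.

2.13

c̄ = (16 + 9 + 13 + 16 + 14 + 12 + 22 + 6 + 10 + 14 + 12 + 11) / 12 = 155 / 12 = 12.9167
LCL = c̄ − 3√c̄ = 12.9167 − 3 × 3.5940 = 2.1347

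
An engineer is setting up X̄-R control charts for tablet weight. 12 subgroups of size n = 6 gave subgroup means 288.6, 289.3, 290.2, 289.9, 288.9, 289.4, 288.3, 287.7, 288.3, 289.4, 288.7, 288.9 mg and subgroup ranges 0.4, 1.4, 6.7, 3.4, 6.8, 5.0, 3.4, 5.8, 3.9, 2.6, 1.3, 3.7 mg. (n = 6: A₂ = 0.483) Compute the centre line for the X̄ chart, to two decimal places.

288.97

X̄̄ = (288.6 + 289.3 + 290.2 + 289.9 + 288.9 + 289.4 + 288.3 + 287.7 + 288.3 + 289.4 + 288.7 + 288.9) / 12 = 3467.6000 / 12 = 288.9667
CL = X̄̄ = 288.9667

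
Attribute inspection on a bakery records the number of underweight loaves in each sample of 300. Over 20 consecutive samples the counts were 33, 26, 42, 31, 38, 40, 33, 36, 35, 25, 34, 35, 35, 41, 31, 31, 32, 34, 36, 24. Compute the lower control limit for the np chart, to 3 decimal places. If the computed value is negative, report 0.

p̄ = Σdᵢ / (k·n) = 672 / (20 × 300) = 0.11200
LCL = np̄ − 3·√(np̄(1−p̄)) = 33.6000 − 3 × 5.4623 = 17.2131

17.213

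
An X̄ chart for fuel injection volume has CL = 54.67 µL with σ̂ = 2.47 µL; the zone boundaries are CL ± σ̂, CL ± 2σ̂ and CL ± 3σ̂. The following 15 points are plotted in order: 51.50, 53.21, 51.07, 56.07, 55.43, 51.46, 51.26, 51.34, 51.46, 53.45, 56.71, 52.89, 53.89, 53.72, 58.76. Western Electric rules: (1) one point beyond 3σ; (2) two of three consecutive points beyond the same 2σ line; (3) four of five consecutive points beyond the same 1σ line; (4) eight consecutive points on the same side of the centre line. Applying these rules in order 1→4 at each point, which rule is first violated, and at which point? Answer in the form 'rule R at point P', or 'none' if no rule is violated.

rule 3 at point 9

Zone of each point (C = within 1σ̂, B = 1σ̂–2σ̂, A = 2σ̂–3σ̂, * = beyond 3σ̂; sign = side of CL): 1:-B, 2:-C, 3:-B, 4:+C, 5:+C, 6:-B, 7:-B, 8:-B, 9:-B, 10:-C, 11:+C, 12:-C, 13:-C, 14:-C, 15:+B
Rule 3 (four of five consecutive points beyond the same 1σ limit) is satisfied at point 9.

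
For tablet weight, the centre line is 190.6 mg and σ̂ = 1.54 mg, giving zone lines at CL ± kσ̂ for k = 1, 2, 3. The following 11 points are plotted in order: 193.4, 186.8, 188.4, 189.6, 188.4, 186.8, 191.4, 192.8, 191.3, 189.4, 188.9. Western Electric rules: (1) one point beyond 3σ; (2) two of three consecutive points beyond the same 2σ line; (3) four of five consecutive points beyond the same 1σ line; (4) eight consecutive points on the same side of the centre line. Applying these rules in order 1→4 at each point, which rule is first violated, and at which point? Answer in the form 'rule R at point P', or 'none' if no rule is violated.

rule 3 at point 6

Zone of each point (C = within 1σ̂, B = 1σ̂–2σ̂, A = 2σ̂–3σ̂, * = beyond 3σ̂; sign = side of CL): 1:+B, 2:-A, 3:-B, 4:-C, 5:-B, 6:-A, 7:+C, 8:+B, 9:+C, 10:-C, 11:-B
Rule 3 (four of five consecutive points beyond the same 1σ limit) is satisfied at point 6.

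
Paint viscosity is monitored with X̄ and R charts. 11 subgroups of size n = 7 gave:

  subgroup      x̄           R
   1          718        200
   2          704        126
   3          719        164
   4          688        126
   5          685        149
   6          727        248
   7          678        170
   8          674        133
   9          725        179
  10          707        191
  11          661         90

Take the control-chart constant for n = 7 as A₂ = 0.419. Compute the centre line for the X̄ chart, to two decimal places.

X̄̄ = (718 + 704 + 719 + 688 + 685 + 727 + 678 + 674 + 725 + 707 + 661) / 11 = 7686.0000 / 11 = 698.7273
CL = X̄̄ = 698.7273

698.73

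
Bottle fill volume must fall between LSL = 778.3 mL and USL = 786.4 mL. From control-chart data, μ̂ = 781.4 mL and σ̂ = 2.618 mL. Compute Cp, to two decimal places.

0.52

Cp = (USL − LSL) / (6σ̂) = (786.4 − 778.3) / (6 × 2.618) = 8.1000 / 15.7080 = 0.5157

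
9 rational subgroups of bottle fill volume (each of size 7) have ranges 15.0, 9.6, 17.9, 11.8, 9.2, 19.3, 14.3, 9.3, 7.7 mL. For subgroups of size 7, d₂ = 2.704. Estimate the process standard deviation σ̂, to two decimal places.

4.69

R̄ = (15.0 + 9.6 + 17.9 + 11.8 + 9.2 + 19.3 + 14.3 + 9.3 + 7.7) / 9 = 12.6778
σ̂ = R̄ / d₂ = 12.6778 / 2.704 = 4.6885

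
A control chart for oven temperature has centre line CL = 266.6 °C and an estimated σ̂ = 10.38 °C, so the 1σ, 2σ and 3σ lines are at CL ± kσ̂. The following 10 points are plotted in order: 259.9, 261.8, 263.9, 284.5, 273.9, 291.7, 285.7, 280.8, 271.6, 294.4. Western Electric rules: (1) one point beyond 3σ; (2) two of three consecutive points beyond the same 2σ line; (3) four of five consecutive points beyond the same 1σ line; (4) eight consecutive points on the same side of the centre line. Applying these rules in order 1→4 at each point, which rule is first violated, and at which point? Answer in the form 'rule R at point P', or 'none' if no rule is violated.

rule 3 at point 8

Zone of each point (C = within 1σ̂, B = 1σ̂–2σ̂, A = 2σ̂–3σ̂, * = beyond 3σ̂; sign = side of CL): 1:-C, 2:-C, 3:-C, 4:+B, 5:+C, 6:+A, 7:+B, 8:+B, 9:+C, 10:+A
Rule 3 (four of five consecutive points beyond the same 1σ limit) is satisfied at point 8.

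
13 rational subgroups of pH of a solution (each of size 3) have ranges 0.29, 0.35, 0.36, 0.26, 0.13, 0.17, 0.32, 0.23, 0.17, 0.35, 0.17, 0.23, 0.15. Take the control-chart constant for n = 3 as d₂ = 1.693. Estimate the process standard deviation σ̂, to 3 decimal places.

R̄ = (0.29 + 0.35 + 0.36 + 0.26 + 0.13 + 0.17 + 0.32 + 0.23 + 0.17 + 0.35 + 0.17 + 0.23 + 0.15) / 13 = 0.2446
σ̂ = R̄ / d₂ = 0.2446 / 1.693 = 0.1445

0.144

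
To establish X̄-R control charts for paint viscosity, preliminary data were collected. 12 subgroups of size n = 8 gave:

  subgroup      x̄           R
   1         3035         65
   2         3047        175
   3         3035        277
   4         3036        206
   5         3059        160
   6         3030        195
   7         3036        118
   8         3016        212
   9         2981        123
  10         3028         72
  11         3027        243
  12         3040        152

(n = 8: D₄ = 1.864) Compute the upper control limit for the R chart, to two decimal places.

310.36

R̄ = (65 + 175 + 277 + 206 + 160 + 195 + 118 + 212 + 123 + 72 + 243 + 152) / 12 = 1998.0000 / 12 = 166.5000
UCL_R = D₄·R̄ = 1.864 × 166.5000 = 310.3560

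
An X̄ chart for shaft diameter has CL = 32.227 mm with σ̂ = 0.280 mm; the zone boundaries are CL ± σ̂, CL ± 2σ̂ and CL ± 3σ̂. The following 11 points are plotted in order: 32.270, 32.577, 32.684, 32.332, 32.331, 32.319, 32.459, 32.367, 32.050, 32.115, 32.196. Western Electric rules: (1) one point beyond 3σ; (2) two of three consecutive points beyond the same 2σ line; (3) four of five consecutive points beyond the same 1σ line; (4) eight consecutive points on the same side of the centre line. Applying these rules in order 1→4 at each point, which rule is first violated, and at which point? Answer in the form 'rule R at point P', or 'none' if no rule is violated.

Zone of each point (C = within 1σ̂, B = 1σ̂–2σ̂, A = 2σ̂–3σ̂, * = beyond 3σ̂; sign = side of CL): 1:+C, 2:+B, 3:+B, 4:+C, 5:+C, 6:+C, 7:+C, 8:+C, 9:-C, 10:-C, 11:-C
Rule 4 (eight consecutive points on the same side of the centre line) is satisfied at point 8.

rule 4 at point 8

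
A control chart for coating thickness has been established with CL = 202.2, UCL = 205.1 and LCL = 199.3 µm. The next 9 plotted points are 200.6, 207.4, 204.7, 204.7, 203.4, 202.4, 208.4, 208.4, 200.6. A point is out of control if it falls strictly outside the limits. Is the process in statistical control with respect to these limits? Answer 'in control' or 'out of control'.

out of control

Compare each point to [199.3, 205.1]: sample 2 = 207.4 > UCL; sample 7 = 208.4 > UCL; sample 8 = 208.4 > UCL.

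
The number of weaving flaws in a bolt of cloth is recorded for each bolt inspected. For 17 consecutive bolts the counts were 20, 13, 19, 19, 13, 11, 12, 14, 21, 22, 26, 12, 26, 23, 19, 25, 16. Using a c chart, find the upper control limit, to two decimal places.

31.13

c̄ = (20 + 13 + 19 + 19 + 13 + 11 + 12 + 14 + 21 + 22 + 26 + 12 + 26 + 23 + 19 + 25 + 16) / 17 = 311 / 17 = 18.2941
UCL = c̄ + 3√c̄ = 18.2941 + 3 × √18.2941 = 18.2941 + 3 × 4.2772 = 31.1256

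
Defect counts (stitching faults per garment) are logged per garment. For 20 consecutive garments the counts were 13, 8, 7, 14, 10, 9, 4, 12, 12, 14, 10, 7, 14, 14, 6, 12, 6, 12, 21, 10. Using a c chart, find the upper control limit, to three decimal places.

20.586

c̄ = (13 + 8 + 7 + 14 + 10 + 9 + 4 + 12 + 12 + 14 + 10 + 7 + 14 + 14 + 6 + 12 + 6 + 12 + 21 + 10) / 20 = 215 / 20 = 10.7500
UCL = c̄ + 3√c̄ = 10.7500 + 3 × √10.7500 = 10.7500 + 3 × 3.2787 = 20.5862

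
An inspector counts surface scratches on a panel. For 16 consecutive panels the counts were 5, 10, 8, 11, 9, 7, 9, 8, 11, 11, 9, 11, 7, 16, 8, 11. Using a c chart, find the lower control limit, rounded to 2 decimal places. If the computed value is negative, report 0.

0.22

c̄ = (5 + 10 + 8 + 11 + 9 + 7 + 9 + 8 + 11 + 11 + 9 + 11 + 7 + 16 + 8 + 11) / 16 = 151 / 16 = 9.4375
LCL = c̄ − 3√c̄ = 9.4375 − 3 × 3.0721 = 0.2213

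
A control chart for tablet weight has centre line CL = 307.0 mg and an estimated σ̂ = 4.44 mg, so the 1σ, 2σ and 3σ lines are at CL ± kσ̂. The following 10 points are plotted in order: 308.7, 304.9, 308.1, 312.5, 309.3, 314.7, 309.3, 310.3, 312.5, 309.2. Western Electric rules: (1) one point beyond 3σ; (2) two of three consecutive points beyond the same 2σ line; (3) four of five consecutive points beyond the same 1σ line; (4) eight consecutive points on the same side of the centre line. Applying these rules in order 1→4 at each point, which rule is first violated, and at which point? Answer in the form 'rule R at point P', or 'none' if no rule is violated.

rule 4 at point 10

Zone of each point (C = within 1σ̂, B = 1σ̂–2σ̂, A = 2σ̂–3σ̂, * = beyond 3σ̂; sign = side of CL): 1:+C, 2:-C, 3:+C, 4:+B, 5:+C, 6:+B, 7:+C, 8:+C, 9:+B, 10:+C
Rule 4 (eight consecutive points on the same side of the centre line) is satisfied at point 10.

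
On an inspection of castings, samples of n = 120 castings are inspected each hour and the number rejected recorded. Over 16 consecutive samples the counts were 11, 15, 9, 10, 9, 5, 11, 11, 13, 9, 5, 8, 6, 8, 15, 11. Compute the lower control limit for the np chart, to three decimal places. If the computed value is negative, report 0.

0.771

p̄ = Σdᵢ / (k·n) = 156 / (16 × 120) = 0.08125
LCL = np̄ − 3·√(np̄(1−p̄)) = 9.7500 − 3 × 2.9930 = 0.7711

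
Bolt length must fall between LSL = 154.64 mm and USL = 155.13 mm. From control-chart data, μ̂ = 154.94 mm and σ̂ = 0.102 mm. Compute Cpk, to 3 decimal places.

0.621

Cpu = (USL − μ̂) / (3σ̂) = (155.13 − 154.94) / (3 × 0.102) = 0.6209; Cpl = (μ̂ − LSL) / (3σ̂) = (154.94 − 154.64) / (3 × 0.102) = 0.9804; Cpk = min(Cpu, Cpl) = 0.6209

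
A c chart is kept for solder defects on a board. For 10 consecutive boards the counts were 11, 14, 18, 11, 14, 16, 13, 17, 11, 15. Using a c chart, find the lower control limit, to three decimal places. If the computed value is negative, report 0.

2.775

c̄ = (11 + 14 + 18 + 11 + 14 + 16 + 13 + 17 + 11 + 15) / 10 = 140 / 10 = 14.0000
LCL = c̄ − 3√c̄ = 14.0000 − 3 × 3.7417 = 2.7750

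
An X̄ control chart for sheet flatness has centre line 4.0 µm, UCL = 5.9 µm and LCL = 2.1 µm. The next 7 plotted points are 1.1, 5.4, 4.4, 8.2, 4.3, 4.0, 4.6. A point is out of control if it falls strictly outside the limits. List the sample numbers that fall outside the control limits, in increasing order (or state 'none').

1, 4

Compare each point to [2.1, 5.9]: sample 1 = 1.1 < LCL; sample 4 = 8.2 > UCL.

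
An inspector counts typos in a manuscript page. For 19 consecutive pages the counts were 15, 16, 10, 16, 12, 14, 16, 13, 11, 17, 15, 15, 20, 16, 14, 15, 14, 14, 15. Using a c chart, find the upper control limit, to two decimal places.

c̄ = (15 + 16 + 10 + 16 + 12 + 14 + 16 + 13 + 11 + 17 + 15 + 15 + 20 + 16 + 14 + 15 + 14 + 14 + 15) / 19 = 278 / 19 = 14.6316
UCL = c̄ + 3√c̄ = 14.6316 + 3 × √14.6316 = 14.6316 + 3 × 3.8251 = 26.1070

26.11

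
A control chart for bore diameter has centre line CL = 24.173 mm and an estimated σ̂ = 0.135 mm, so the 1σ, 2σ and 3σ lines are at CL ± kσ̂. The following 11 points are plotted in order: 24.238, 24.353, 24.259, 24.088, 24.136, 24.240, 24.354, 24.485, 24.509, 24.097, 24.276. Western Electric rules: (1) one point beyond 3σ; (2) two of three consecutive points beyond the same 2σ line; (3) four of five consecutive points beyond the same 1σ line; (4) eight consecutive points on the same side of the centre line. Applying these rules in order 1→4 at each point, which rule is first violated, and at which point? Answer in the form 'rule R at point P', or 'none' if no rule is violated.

Zone of each point (C = within 1σ̂, B = 1σ̂–2σ̂, A = 2σ̂–3σ̂, * = beyond 3σ̂; sign = side of CL): 1:+C, 2:+B, 3:+C, 4:-C, 5:-C, 6:+C, 7:+B, 8:+A, 9:+A, 10:-C, 11:+C
Rule 2 (two of three consecutive points beyond the same 2σ limit) is satisfied at point 9.

rule 2 at point 9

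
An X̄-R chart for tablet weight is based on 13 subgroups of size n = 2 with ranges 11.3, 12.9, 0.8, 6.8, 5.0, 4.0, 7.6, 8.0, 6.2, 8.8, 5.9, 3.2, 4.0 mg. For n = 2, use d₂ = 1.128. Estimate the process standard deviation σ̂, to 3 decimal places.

5.762

R̄ = (11.3 + 12.9 + 0.8 + 6.8 + 5.0 + 4.0 + 7.6 + 8.0 + 6.2 + 8.8 + 5.9 + 3.2 + 4.0) / 13 = 6.5000
σ̂ = R̄ / d₂ = 6.5000 / 1.128 = 5.7624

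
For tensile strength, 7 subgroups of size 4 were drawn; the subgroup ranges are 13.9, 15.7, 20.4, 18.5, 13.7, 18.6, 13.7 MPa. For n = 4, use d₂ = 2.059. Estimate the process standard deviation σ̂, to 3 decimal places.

7.944

R̄ = (13.9 + 15.7 + 20.4 + 18.5 + 13.7 + 18.6 + 13.7) / 7 = 16.3571
σ̂ = R̄ / d₂ = 16.3571 / 2.059 = 7.9442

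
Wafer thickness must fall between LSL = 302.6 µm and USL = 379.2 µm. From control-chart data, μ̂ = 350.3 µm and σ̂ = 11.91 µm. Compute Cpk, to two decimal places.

0.81

Cpu = (USL − μ̂) / (3σ̂) = (379.2 − 350.3) / (3 × 11.91) = 0.8088; Cpl = (μ̂ − LSL) / (3σ̂) = (350.3 − 302.6) / (3 × 11.91) = 1.3350; Cpk = min(Cpu, Cpl) = 0.8088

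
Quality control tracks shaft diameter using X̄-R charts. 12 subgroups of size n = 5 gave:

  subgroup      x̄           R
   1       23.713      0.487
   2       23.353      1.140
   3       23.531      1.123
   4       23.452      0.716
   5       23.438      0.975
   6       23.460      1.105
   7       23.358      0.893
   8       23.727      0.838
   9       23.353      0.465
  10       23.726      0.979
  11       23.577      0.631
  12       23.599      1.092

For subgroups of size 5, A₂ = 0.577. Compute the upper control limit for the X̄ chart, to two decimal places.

X̄̄ = (23.713 + 23.353 + 23.531 + 23.452 + 23.438 + 23.460 + 23.358 + 23.727 + 23.353 + 23.726 + 23.577 + 23.599) / 12 = 282.2870 / 12 = 23.5239
R̄ = (0.487 + 1.140 + 1.123 + 0.716 + 0.975 + 1.105 + 0.893 + 0.838 + 0.465 + 0.979 + 0.631 + 1.092) / 12 = 10.4440 / 12 = 0.8703
UCL = X̄̄ + A₂·R̄ = 23.5239 + 0.577 × 0.8703 = 24.0261

24.03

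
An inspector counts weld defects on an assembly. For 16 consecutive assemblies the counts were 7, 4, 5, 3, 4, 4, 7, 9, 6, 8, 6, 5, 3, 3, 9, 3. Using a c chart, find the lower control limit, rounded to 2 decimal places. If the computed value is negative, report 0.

0.00

c̄ = (7 + 4 + 5 + 3 + 4 + 4 + 7 + 9 + 6 + 8 + 6 + 5 + 3 + 3 + 9 + 3) / 16 = 86 / 16 = 5.3750
LCL = c̄ − 3√c̄ = 5.3750 − 3 × 2.3184 = -1.5802 → 0 (cannot be negative)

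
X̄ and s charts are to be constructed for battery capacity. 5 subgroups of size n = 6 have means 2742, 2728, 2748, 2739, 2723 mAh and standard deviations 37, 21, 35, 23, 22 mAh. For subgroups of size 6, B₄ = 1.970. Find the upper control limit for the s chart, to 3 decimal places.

54.372

s̄ = (37 + 21 + 35 + 23 + 22) / 5 = 27.6000
UCL_s = B₄·s̄ = 1.970 × 27.6000 = 54.3720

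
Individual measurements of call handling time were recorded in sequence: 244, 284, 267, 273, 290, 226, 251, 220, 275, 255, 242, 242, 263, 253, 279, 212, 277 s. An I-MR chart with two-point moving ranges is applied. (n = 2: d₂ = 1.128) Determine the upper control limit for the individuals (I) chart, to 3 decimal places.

335.347

X̄ = (244 + 284 + 267 + 273 + 290 + 226 + 251 + 220 + 275 + 255 + 242 + 242 + 263 + 253 + 279 + 212 + 277) / 17 = 256.0588
Moving ranges: 40, 17, 6, 17, 64, 25, 31, 55, 20, 13, 0, 21, 10, 26, 67, 65; M̄R̄ = 477.0000 / 16 = 29.8125
UCL = X̄ + 3·M̄R̄/d₂ = 256.0588 + 3 × 29.8125 / 1.128 = 335.3474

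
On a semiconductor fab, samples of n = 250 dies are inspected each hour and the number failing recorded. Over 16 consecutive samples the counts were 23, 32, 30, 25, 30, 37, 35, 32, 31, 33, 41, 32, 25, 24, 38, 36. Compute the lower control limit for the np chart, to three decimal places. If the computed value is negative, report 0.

p̄ = Σdᵢ / (k·n) = 504 / (16 × 250) = 0.12600
LCL = np̄ − 3·√(np̄(1−p̄)) = 31.5000 − 3 × 5.2470 = 15.7590

15.759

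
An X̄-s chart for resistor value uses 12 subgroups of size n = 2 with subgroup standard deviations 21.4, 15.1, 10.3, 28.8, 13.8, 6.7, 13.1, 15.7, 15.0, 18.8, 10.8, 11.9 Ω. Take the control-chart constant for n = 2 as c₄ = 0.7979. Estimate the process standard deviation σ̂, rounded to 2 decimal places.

s̄ = (21.4 + 15.1 + 10.3 + 28.8 + 13.8 + 6.7 + 13.1 + 15.7 + 15.0 + 18.8 + 10.8 + 11.9) / 12 = 15.1167
σ̂ = s̄ / c₄ = 15.1167 / 0.7979 = 18.9456

18.95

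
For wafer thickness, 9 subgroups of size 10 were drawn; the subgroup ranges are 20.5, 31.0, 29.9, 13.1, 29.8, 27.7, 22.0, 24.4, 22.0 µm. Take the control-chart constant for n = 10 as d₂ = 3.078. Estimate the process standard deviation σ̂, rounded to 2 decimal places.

7.96

R̄ = (20.5 + 31.0 + 29.9 + 13.1 + 29.8 + 27.7 + 22.0 + 24.4 + 22.0) / 9 = 24.4889
σ̂ = R̄ / d₂ = 24.4889 / 3.078 = 7.9561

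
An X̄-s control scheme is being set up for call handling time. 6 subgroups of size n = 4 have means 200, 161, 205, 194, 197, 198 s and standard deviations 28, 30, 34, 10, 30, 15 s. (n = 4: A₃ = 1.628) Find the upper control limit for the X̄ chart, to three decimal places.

232.386

X̄̄ = (200 + 161 + 205 + 194 + 197 + 198) / 6 = 192.5000
s̄ = (28 + 30 + 34 + 10 + 30 + 15) / 6 = 24.5000
UCL = X̄̄ + A₃·s̄ = 192.5000 + 1.628 × 24.5000 = 232.3860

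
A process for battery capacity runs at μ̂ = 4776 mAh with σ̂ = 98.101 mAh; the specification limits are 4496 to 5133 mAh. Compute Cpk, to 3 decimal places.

0.951

Cpu = (USL − μ̂) / (3σ̂) = (5133 − 4776) / (3 × 98.101) = 1.2130; Cpl = (μ̂ − LSL) / (3σ̂) = (4776 − 4496) / (3 × 98.101) = 0.9514; Cpk = min(Cpu, Cpl) = 0.9514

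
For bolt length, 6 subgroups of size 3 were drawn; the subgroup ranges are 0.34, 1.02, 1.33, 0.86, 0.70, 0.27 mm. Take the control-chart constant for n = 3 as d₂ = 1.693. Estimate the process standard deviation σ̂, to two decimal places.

0.44

R̄ = (0.34 + 1.02 + 1.33 + 0.86 + 0.70 + 0.27) / 6 = 0.7533
σ̂ = R̄ / d₂ = 0.7533 / 1.693 = 0.4450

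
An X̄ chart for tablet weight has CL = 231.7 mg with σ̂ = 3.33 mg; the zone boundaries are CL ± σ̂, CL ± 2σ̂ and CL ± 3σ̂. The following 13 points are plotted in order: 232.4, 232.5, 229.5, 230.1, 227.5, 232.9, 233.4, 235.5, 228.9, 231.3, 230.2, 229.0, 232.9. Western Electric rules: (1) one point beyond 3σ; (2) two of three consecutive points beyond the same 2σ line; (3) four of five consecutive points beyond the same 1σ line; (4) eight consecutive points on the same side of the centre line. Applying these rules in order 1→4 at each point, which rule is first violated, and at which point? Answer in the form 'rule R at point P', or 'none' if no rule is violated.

Zone of each point (C = within 1σ̂, B = 1σ̂–2σ̂, A = 2σ̂–3σ̂, * = beyond 3σ̂; sign = side of CL): 1:+C, 2:+C, 3:-C, 4:-C, 5:-B, 6:+C, 7:+C, 8:+B, 9:-C, 10:-C, 11:-C, 12:-C, 13:+C
No rule fires across all 13 points.

none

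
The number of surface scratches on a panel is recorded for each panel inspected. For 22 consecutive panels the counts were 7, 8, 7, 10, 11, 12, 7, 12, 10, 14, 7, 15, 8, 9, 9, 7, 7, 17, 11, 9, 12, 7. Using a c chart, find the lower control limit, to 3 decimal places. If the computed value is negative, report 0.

0.418

c̄ = (7 + 8 + 7 + 10 + 11 + 12 + 7 + 12 + 10 + 14 + 7 + 15 + 8 + 9 + 9 + 7 + 7 + 17 + 11 + 9 + 12 + 7) / 22 = 216 / 22 = 9.8182
LCL = c̄ − 3√c̄ = 9.8182 − 3 × 3.1334 = 0.4180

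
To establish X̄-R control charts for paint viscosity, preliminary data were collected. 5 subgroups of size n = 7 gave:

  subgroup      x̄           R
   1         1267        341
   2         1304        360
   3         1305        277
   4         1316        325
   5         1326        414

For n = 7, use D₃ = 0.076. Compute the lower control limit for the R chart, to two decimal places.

26.10

R̄ = (341 + 360 + 277 + 325 + 414) / 5 = 1717.0000 / 5 = 343.4000
LCL_R = D₃·R̄ = 0.076 × 343.4000 = 26.0984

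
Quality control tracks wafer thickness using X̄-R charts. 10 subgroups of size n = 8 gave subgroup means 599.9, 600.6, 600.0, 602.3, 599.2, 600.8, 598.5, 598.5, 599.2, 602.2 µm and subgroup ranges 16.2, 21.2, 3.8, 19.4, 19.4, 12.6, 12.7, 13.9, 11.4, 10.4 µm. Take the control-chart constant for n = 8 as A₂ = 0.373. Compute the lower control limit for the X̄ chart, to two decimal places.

594.86

X̄̄ = (599.9 + 600.6 + 600.0 + 602.3 + 599.2 + 600.8 + 598.5 + 598.5 + 599.2 + 602.2) / 10 = 6001.2000 / 10 = 600.1200
R̄ = (16.2 + 21.2 + 3.8 + 19.4 + 19.4 + 12.6 + 12.7 + 13.9 + 11.4 + 10.4) / 10 = 141.0000 / 10 = 14.1000
LCL = X̄̄ − A₂·R̄ = 600.1200 − 0.373 × 14.1000 = 594.8607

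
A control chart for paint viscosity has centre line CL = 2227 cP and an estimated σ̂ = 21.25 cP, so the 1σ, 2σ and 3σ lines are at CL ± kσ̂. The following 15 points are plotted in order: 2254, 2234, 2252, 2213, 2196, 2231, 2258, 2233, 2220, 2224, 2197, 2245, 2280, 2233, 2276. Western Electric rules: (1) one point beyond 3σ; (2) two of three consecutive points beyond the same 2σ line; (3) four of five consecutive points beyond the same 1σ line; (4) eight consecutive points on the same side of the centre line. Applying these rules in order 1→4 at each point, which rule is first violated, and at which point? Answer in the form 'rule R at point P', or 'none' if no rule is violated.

Zone of each point (C = within 1σ̂, B = 1σ̂–2σ̂, A = 2σ̂–3σ̂, * = beyond 3σ̂; sign = side of CL): 1:+B, 2:+C, 3:+B, 4:-C, 5:-B, 6:+C, 7:+B, 8:+C, 9:-C, 10:-C, 11:-B, 12:+C, 13:+A, 14:+C, 15:+A
Rule 2 (two of three consecutive points beyond the same 2σ limit) is satisfied at point 15.

rule 2 at point 15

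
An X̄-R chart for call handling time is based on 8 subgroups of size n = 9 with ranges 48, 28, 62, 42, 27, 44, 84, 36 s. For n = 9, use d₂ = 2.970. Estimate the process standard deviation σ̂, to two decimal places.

R̄ = (48 + 28 + 62 + 42 + 27 + 44 + 84 + 36) / 8 = 46.3750
σ̂ = R̄ / d₂ = 46.3750 / 2.970 = 15.6145

15.61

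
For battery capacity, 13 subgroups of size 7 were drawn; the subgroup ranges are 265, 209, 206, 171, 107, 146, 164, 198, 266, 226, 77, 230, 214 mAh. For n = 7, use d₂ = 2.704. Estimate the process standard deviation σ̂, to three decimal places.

70.522

R̄ = (265 + 209 + 206 + 171 + 107 + 146 + 164 + 198 + 266 + 226 + 77 + 230 + 214) / 13 = 190.6923
σ̂ = R̄ / d₂ = 190.6923 / 2.704 = 70.5223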